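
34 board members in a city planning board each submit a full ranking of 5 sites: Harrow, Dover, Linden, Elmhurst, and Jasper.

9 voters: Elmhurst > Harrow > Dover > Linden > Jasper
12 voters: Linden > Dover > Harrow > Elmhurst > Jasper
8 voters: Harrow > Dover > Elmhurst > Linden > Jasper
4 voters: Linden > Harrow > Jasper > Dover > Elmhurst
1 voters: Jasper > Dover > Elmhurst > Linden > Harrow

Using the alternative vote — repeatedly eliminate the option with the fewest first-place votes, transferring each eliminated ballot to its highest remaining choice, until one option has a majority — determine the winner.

Round 1: Linden 16, Elmhurst 9, Harrow 8, Jasper 1, Dover 0. Dover has the fewest and is eliminated.
Round 2: Linden 16, Elmhurst 9, Harrow 8, Jasper 1. Jasper has the fewest and is eliminated.
Round 3: Linden 16, Elmhurst 10, Harrow 8. Harrow has the fewest and is eliminated.
Round 4: Elmhurst 18, Linden 16. Elmhurst has a majority.

Elmhurst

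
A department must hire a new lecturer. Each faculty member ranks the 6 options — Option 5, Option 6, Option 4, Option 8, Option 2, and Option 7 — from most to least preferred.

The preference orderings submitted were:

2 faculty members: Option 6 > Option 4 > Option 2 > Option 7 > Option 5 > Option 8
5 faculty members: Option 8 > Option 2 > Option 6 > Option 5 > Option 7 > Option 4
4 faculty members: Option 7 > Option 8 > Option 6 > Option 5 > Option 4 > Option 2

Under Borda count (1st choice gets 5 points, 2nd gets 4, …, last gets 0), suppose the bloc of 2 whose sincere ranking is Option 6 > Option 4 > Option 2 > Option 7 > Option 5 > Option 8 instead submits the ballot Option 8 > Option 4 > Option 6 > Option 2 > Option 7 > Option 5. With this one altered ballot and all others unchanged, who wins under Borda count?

Borda totals with the altered ballot: Option 5 18, Option 6 33, Option 4 12, Option 8 51, Option 2 24, Option 7 27.
The winner is unchanged: still Option 8.

Option 8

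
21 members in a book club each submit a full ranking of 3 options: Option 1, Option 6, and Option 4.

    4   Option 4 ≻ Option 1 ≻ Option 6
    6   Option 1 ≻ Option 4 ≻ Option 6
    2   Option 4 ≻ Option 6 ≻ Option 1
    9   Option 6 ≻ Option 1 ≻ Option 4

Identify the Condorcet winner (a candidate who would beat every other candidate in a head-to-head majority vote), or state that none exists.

Head-to-head results (21 voters total):
Option 1 vs Option 6: Option 6 wins 11–10.
Option 1 vs Option 4: Option 1 wins 15–6.
Option 6 vs Option 4: Option 4 wins 12–9.
No candidate beats all others: Option 1 beats Option 4 beats Option 6 beats Option 1, a majority cycle.

There is no Condorcet winner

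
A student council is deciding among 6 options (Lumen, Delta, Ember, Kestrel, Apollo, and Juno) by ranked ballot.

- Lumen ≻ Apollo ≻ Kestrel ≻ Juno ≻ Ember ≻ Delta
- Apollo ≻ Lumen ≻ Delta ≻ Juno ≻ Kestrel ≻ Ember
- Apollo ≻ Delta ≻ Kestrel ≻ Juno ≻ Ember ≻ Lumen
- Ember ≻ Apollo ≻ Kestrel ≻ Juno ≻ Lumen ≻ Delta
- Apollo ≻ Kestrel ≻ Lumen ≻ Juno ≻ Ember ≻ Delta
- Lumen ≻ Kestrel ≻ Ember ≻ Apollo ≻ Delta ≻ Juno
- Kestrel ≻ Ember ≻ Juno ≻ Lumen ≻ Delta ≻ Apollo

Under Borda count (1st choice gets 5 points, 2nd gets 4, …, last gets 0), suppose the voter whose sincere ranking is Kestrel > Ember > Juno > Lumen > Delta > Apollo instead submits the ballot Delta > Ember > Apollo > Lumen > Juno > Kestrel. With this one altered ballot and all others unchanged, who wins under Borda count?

Apollo

Borda totals with the altered ballot: Lumen 20, Delta 13, Ember 15, Kestrel 18, Apollo 28, Juno 11.
The winner is unchanged: still Apollo.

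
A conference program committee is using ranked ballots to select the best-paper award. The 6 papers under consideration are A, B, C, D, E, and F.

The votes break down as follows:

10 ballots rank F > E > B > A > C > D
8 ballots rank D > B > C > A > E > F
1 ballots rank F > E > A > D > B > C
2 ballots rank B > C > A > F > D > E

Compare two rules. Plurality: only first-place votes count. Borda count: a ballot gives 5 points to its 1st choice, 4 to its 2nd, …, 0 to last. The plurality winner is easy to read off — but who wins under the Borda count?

Plurality first-place counts: A 0, B 2, C 0, D 8, E 0, F 11 → F.
Borda totals: A 45, B 73, C 42, D 44, E 52, F 59 → B.

B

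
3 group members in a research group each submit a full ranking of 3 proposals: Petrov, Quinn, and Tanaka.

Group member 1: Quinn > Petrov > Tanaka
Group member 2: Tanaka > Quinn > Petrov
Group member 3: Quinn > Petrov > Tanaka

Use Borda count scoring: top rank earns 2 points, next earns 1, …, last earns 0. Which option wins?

Borda scores:
  Petrov: 1 + 0 + 1 = 2
  Quinn: 2 + 1 + 2 = 5
  Tanaka: 0 + 2 + 0 = 2
Quinn has the highest total.

Quinn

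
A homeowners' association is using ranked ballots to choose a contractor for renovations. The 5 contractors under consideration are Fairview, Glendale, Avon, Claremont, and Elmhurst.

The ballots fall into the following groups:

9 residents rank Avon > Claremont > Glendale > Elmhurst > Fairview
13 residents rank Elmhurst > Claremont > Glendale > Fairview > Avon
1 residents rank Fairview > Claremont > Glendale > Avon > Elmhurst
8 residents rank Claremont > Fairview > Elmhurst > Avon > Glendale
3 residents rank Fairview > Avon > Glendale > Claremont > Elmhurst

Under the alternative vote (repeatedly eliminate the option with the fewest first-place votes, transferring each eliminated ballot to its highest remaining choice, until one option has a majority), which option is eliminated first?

Glendale

Round 1: Elmhurst 13, Avon 9, Claremont 8, Fairview 4, Glendale 0. Glendale has the fewest and is eliminated.
Round 2: Elmhurst 13, Avon 9, Claremont 8, Fairview 4. Fairview has the fewest and is eliminated.
Round 3: Elmhurst 13, Avon 12, Claremont 9. Claremont has the fewest and is eliminated.
Round 4: Elmhurst 21, Avon 13. Elmhurst has a majority.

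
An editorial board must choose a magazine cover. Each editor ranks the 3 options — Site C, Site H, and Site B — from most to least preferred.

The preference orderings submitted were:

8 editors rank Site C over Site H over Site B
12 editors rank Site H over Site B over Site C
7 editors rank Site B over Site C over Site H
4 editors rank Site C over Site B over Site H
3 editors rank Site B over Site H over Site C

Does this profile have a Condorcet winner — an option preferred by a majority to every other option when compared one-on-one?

No

Head-to-head results (34 voters total):
Site C vs Site H: Site C wins 19–15.
Site C vs Site B: Site B wins 22–12.
Site H vs Site B: Site H wins 20–14.
No candidate beats all others: Site C beats Site H beats Site B beats Site C, a majority cycle.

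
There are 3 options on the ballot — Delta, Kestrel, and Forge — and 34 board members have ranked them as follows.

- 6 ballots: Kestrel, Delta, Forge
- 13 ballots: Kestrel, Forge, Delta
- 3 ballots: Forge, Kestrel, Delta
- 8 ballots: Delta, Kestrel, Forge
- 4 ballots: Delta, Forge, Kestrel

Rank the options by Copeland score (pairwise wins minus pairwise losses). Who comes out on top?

Pairwise results:
  Delta vs Kestrel: Kestrel wins 22–12.
  Delta vs Forge: Delta wins 18–16.
  Kestrel vs Forge: Kestrel wins 27–7.
Copeland scores (wins − losses):
  Delta: 1 − 1 = 0
  Kestrel: 2 − 0 = 2
  Forge: 0 − 2 = -2
Kestrel has the best Copeland score.

Kestrel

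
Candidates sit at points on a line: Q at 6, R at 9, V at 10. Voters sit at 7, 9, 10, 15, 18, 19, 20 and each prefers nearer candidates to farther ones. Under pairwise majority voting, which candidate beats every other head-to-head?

With single-peaked preferences on a line, the Condorcet winner is the candidate closest to the median voter.
The median voter (position 15) is closest to V at 10.
Check: V vs R — voters closer to V: 5 of 7.

V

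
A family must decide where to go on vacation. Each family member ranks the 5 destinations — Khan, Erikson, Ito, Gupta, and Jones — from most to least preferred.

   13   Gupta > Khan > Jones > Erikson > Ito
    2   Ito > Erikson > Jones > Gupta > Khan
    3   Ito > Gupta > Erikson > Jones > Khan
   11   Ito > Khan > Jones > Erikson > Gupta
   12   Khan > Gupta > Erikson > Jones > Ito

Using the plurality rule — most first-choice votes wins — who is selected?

First-place vote totals:
  Khan: 12
  Erikson: 0
  Ito: 16
  Gupta: 13
  Jones: 0
Ito has the most first-place votes.

Ito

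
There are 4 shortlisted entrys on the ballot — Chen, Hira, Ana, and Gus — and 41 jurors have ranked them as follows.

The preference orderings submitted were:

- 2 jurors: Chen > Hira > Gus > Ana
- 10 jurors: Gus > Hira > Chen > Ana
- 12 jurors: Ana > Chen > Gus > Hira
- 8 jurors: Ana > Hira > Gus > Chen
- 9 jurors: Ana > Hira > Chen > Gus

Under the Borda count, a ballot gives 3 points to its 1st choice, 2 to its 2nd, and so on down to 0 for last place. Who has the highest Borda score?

Ana

Borda scores:
  Chen: 2·3 + 10·1 + 12·2 + 8·0 + 9·1 = 49
  Hira: 2·2 + 10·2 + 12·0 + 8·2 + 9·2 = 58
  Ana: 2·0 + 10·0 + 12·3 + 8·3 + 9·3 = 87
  Gus: 2·1 + 10·3 + 12·1 + 8·1 + 9·0 = 52
Ana has the highest total.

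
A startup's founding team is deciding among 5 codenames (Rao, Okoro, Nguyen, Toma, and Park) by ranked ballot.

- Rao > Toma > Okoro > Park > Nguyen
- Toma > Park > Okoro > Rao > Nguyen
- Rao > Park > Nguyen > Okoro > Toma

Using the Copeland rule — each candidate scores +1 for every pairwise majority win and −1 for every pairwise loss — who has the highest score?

Pairwise results:
  Rao vs Okoro: Rao wins 2–1.
  Rao vs Nguyen: Rao wins 3–0.
  Rao vs Toma: Rao wins 2–1.
  Rao vs Park: Rao wins 2–1.
  Okoro vs Nguyen: Okoro wins 2–1.
  Okoro vs Toma: Toma wins 2–1.
  Okoro vs Park: Park wins 2–1.
  Nguyen vs Toma: Toma wins 2–1.
  Nguyen vs Park: Park wins 3–0.
  Toma vs Park: Toma wins 2–1.
Copeland scores (wins − losses):
  Rao: 4 − 0 = 4
  Okoro: 1 − 3 = -2
  Nguyen: 0 − 4 = -4
  Toma: 3 − 1 = 2
  Park: 2 − 2 = 0
Rao has the best Copeland score.

Rao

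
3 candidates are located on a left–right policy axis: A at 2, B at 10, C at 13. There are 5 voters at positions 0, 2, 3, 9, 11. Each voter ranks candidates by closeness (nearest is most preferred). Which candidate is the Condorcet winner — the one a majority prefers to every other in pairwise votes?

With single-peaked preferences on a line, the Condorcet winner is the candidate closest to the median voter.
The median voter (position 3) is closest to A at 2.
Check: A vs C — voters closer to A: 3 of 5.

A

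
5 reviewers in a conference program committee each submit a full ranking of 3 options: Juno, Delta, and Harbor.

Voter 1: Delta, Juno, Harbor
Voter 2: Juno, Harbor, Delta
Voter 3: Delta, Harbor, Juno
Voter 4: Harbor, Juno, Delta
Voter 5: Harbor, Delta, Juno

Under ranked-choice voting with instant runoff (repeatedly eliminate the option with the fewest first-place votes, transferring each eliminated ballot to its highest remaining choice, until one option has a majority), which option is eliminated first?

Round 1: Delta 2, Harbor 2, Juno 1. Juno has the fewest and is eliminated.
Round 2: Harbor 3, Delta 2. Harbor has a majority.

Juno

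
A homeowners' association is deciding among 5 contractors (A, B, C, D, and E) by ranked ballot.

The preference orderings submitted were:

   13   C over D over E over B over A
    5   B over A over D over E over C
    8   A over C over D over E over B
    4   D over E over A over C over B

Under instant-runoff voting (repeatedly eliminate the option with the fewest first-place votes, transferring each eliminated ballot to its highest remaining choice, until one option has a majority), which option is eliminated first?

Round 1: C 13, A 8, B 5, D 4, E 0. E has the fewest and is eliminated.
Round 2: C 13, A 8, B 5, D 4. D has the fewest and is eliminated.
Round 3: C 13, A 12, B 5. B has the fewest and is eliminated.
Round 4: A 17, C 13. A has a majority.

E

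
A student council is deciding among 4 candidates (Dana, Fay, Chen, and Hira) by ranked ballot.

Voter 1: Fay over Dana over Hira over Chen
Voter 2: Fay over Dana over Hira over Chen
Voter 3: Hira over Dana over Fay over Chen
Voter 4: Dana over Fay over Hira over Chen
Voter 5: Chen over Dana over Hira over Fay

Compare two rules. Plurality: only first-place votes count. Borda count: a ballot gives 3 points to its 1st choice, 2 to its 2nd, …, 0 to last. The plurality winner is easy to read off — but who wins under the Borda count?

Dana

Plurality first-place counts: Dana 1, Fay 2, Chen 1, Hira 1 → Fay.
Borda totals: Dana 11, Fay 9, Chen 3, Hira 7 → Dana.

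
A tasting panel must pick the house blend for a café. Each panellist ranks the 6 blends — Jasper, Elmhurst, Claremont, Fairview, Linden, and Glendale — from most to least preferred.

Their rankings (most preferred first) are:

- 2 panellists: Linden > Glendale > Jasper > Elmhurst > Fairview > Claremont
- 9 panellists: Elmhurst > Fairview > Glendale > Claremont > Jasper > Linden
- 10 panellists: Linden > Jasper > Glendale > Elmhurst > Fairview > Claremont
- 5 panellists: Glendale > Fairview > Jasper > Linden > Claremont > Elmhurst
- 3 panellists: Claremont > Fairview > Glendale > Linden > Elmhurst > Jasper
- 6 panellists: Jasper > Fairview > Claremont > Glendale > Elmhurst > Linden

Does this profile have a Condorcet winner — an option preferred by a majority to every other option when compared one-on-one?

Head-to-head results (35 voters total):
Jasper vs Elmhurst: Jasper wins 23–12.
Jasper vs Claremont: Jasper wins 23–12.
Jasper vs Fairview: Jasper wins 18–17.
Jasper vs Linden: Jasper wins 20–15.
Jasper vs Glendale: Glendale wins 19–16.
Elmhurst vs Claremont: Elmhurst wins 21–14.
Elmhurst vs Fairview: Elmhurst wins 21–14.
Elmhurst vs Linden: Linden wins 20–15.
Elmhurst vs Glendale: Glendale wins 26–9.
Claremont vs Fairview: Fairview wins 32–3.
Claremont vs Linden: Claremont wins 18–17.
Claremont vs Glendale: Glendale wins 26–9.
Fairview vs Linden: Fairview wins 23–12.
Fairview vs Glendale: Fairview wins 18–17.
Linden vs Glendale: Glendale wins 23–12.
No candidate beats all others: Jasper beats Fairview beats Glendale beats Jasper, a majority cycle.

No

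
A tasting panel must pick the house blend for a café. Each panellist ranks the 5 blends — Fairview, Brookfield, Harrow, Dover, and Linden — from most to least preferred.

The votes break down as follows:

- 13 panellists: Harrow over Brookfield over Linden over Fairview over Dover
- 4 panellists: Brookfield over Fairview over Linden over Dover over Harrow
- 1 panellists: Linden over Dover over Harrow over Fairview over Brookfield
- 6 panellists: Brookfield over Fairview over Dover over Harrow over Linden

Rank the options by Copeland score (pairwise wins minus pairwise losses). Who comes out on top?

Harrow

Pairwise results:
  Fairview vs Brookfield: Brookfield wins 23–1.
  Fairview vs Harrow: Harrow wins 14–10.
  Fairview vs Dover: Fairview wins 23–1.
  Fairview vs Linden: Linden wins 14–10.
  Brookfield vs Harrow: Harrow wins 14–10.
  Brookfield vs Dover: Brookfield wins 23–1.
  Brookfield vs Linden: Brookfield wins 23–1.
  Harrow vs Dover: Harrow wins 13–11.
  Harrow vs Linden: Harrow wins 19–5.
  Dover vs Linden: Linden wins 18–6.
Copeland scores (wins − losses):
  Fairview: 1 − 3 = -2
  Brookfield: 3 − 1 = 2
  Harrow: 4 − 0 = 4
  Dover: 0 − 4 = -4
  Linden: 2 − 2 = 0
Harrow has the best Copeland score.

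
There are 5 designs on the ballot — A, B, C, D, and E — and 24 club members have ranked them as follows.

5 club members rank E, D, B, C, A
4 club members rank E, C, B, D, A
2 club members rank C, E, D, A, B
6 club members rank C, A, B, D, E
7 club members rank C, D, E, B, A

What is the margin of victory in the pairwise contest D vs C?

Ballots ranking D above C: 5.
Ballots ranking C above D: 4+2+6+7 = 19.
C wins 19–5, a margin of 14.

14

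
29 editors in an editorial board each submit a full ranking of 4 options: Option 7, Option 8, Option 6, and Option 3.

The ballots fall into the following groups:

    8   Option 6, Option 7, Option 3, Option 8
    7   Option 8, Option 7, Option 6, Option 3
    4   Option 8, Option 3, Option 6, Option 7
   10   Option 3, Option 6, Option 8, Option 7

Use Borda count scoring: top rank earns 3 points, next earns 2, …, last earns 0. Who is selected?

Borda scores:
  Option 7: 8·2 + 7·2 + 4·0 + 10·0 = 30
  Option 8: 8·0 + 7·3 + 4·3 + 10·1 = 43
  Option 6: 8·3 + 7·1 + 4·1 + 10·2 = 55
  Option 3: 8·1 + 7·0 + 4·2 + 10·3 = 46
Option 6 has the highest total.

Option 6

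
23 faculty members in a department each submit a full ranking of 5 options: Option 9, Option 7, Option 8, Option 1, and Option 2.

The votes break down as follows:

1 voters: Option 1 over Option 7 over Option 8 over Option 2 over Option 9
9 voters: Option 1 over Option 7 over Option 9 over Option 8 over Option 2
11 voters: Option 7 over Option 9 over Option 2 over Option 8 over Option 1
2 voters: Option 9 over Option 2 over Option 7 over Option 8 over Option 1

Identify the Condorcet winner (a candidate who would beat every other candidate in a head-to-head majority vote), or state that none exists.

Option 7

Head-to-head results (23 voters total):
Option 9 vs Option 7: Option 7 wins 21–2.
Option 9 vs Option 8: Option 9 wins 22–1.
Option 9 vs Option 1: Option 9 wins 13–10.
Option 9 vs Option 2: Option 9 wins 22–1.
Option 7 vs Option 8: Option 7 wins 23–0.
Option 7 vs Option 1: Option 7 wins 13–10.
Option 7 vs Option 2: Option 7 wins 21–2.
Option 8 vs Option 1: Option 8 wins 13–10.
Option 8 vs Option 2: Option 2 wins 13–10.
Option 1 vs Option 2: Option 2 wins 13–10.
Option 7 beats each rival — Option 9 (21–2), Option 8 (23–0), Option 1 (13–10), Option 2 (21–2) — so Option 7 is the Condorcet winner.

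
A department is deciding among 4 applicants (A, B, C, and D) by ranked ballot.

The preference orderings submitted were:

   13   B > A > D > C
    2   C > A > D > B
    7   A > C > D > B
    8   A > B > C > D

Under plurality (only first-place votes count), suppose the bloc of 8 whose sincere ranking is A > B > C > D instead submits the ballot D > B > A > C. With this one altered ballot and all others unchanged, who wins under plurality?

First-place totals with the altered ballot: A 7, B 13, C 2, D 8.
The switch changes the winner from A to B.

B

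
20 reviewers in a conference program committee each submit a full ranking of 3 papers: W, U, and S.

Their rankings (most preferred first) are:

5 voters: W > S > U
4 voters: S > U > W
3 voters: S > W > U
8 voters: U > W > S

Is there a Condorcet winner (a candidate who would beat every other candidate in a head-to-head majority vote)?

Head-to-head results (20 voters total):
W vs U: U wins 12–8.
W vs S: W wins 13–7.
U vs S: S wins 12–8.
No candidate beats all others: W beats S beats U beats W, a majority cycle.

No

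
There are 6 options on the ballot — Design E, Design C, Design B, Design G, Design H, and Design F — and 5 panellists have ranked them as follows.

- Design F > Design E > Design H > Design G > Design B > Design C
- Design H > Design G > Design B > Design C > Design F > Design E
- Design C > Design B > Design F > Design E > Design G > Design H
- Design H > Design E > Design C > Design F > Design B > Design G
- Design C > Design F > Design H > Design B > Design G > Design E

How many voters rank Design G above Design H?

Ballots ranking Design G above Design H: 1.
Ballots ranking Design H above Design G: 4.
So 1 of 5 voters prefer Design G to Design H.

1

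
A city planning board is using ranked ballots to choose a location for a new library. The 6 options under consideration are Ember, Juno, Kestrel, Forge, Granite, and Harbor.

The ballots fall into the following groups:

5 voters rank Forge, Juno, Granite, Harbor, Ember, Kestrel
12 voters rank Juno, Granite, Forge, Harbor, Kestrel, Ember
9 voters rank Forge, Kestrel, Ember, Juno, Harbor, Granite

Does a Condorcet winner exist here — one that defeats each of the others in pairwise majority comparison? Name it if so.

Head-to-head results (26 voters total):
Ember vs Juno: Juno wins 17–9.
Ember vs Kestrel: Kestrel wins 21–5.
Ember vs Forge: Forge wins 26–0.
Ember vs Granite: Granite wins 17–9.
Ember vs Harbor: Harbor wins 17–9.
Juno vs Kestrel: Juno wins 17–9.
Juno vs Forge: Forge wins 14–12.
Juno vs Granite: Juno wins 26–0.
Juno vs Harbor: Juno wins 26–0.
Kestrel vs Forge: Forge wins 26–0.
Kestrel vs Granite: Granite wins 17–9.
Kestrel vs Harbor: Harbor wins 17–9.
Forge vs Granite: Forge wins 14–12.
Forge vs Harbor: Forge wins 26–0.
Granite vs Harbor: Granite wins 17–9.
Forge beats each rival — Ember (26–0), Juno (14–12), Kestrel (26–0), Granite (14–12), Harbor (26–0) — so Forge is the Condorcet winner.

Forge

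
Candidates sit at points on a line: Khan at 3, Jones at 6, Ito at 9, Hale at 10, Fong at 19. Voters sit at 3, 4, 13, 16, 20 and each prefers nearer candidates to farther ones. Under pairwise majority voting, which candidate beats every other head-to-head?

Hale

With single-peaked preferences on a line, the Condorcet winner is the candidate closest to the median voter.
The median voter (position 13) is closest to Hale at 10.
Check: Hale vs Jones — voters closer to Hale: 3 of 5.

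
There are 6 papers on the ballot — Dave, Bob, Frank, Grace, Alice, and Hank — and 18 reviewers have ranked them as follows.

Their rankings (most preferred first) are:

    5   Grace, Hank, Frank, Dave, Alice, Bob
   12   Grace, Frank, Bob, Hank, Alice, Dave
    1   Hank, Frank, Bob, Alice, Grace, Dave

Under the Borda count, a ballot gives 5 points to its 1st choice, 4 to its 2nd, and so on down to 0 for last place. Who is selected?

Grace

Borda scores:
  Dave: 5·2 + 12·0 + 0 = 10
  Bob: 5·0 + 12·3 + 3 = 39
  Frank: 5·3 + 12·4 + 4 = 67
  Grace: 5·5 + 12·5 + 1 = 86
  Alice: 5·1 + 12·1 + 2 = 19
  Hank: 5·4 + 12·2 + 5 = 49
Grace has the highest total.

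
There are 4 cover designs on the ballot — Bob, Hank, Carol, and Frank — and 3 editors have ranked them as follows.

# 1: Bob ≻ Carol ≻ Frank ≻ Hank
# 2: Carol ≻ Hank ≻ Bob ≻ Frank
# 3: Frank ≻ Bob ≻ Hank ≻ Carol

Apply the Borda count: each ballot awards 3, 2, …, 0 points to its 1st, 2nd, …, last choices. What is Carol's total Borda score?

Borda scores:
  Bob: 3 + 1 + 2 = 6
  Hank: 0 + 2 + 1 = 3
  Carol: 2 + 3 + 0 = 5
  Frank: 1 + 0 + 3 = 4

5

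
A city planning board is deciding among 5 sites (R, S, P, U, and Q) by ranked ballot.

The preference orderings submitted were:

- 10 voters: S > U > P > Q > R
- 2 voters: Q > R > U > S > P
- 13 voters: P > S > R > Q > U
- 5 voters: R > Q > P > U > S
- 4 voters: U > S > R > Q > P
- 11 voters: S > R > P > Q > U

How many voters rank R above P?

Ballots ranking R above P: 2+5+4+11 = 22.
Ballots ranking P above R: 10+13 = 23.
So 22 of 45 voters prefer R to P.

22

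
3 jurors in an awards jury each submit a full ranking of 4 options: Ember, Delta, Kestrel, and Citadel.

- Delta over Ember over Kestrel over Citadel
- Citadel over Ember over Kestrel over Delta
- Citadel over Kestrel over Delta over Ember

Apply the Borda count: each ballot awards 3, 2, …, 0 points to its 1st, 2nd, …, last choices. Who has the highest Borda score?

Borda scores:
  Ember: 2 + 2 + 0 = 4
  Delta: 3 + 0 + 1 = 4
  Kestrel: 1 + 1 + 2 = 4
  Citadel: 0 + 3 + 3 = 6
Citadel has the highest total.

Citadel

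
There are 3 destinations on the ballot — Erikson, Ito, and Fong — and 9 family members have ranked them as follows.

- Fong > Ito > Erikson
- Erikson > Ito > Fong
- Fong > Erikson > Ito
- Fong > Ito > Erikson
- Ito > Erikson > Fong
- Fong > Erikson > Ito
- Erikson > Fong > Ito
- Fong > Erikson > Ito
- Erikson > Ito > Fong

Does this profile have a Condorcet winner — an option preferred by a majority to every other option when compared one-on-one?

Head-to-head results (9 voters total):
Erikson vs Ito: Erikson wins 6–3.
Erikson vs Fong: Fong wins 5–4.
Ito vs Fong: Fong wins 6–3.
Fong beats each rival — Erikson (5–4), Ito (6–3) — so Fong is the Condorcet winner.

Yes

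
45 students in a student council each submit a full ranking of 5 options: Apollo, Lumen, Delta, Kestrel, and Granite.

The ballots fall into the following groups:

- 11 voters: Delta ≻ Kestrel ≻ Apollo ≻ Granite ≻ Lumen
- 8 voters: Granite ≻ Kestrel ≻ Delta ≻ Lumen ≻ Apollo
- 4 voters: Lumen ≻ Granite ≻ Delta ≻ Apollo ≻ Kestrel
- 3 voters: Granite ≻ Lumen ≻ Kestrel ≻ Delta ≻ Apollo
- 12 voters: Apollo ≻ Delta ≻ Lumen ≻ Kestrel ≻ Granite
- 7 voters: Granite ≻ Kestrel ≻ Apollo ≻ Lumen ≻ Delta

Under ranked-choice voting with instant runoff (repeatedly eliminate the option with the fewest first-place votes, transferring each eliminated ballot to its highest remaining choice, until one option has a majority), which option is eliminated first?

Round 1: Granite 18, Apollo 12, Delta 11, Lumen 4, Kestrel 0. Kestrel has the fewest and is eliminated.
Round 2: Granite 18, Apollo 12, Delta 11, Lumen 4. Lumen has the fewest and is eliminated.
Round 3: Granite 22, Apollo 12, Delta 11. Delta has the fewest and is eliminated.
Round 4: Apollo 23, Granite 22. Apollo has a majority.

Kestrel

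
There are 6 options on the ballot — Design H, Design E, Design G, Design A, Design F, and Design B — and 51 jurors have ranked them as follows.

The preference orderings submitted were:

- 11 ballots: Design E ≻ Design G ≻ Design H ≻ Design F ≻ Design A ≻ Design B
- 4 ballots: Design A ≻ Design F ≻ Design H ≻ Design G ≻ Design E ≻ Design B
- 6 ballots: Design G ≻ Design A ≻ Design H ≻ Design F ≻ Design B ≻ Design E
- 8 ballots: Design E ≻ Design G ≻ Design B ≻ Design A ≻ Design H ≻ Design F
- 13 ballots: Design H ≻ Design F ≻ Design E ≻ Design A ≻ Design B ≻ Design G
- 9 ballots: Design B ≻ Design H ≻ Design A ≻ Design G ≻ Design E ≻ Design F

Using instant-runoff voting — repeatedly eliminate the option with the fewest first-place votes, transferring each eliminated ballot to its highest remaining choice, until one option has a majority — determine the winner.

Design H

Round 1: Design E 19, Design H 13, Design B 9, Design G 6, Design A 4, Design F 0. Design F has the fewest and is eliminated.
Round 2: Design E 19, Design H 13, Design B 9, Design G 6, Design A 4. Design A has the fewest and is eliminated.
Round 3: Design E 19, Design H 17, Design B 9, Design G 6. Design G has the fewest and is eliminated.
Round 4: Design H 23, Design E 19, Design B 9. Design B has the fewest and is eliminated.
Round 5: Design H 32, Design E 19. Design H has a majority.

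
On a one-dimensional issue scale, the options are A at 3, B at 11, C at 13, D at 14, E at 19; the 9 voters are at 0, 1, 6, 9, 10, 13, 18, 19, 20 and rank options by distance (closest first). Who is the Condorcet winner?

B

With single-peaked preferences on a line, the Condorcet winner is the candidate closest to the median voter.
The median voter (position 10) is closest to B at 11.
Check: B vs E — voters closer to B: 6 of 9.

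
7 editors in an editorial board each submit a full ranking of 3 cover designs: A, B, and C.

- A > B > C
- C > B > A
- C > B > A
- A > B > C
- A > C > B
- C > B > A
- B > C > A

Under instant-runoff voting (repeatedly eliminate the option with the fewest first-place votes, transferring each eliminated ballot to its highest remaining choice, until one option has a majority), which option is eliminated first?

B

Round 1: A 3, C 3, B 1. B has the fewest and is eliminated.
Round 2: C 4, A 3. C has a majority.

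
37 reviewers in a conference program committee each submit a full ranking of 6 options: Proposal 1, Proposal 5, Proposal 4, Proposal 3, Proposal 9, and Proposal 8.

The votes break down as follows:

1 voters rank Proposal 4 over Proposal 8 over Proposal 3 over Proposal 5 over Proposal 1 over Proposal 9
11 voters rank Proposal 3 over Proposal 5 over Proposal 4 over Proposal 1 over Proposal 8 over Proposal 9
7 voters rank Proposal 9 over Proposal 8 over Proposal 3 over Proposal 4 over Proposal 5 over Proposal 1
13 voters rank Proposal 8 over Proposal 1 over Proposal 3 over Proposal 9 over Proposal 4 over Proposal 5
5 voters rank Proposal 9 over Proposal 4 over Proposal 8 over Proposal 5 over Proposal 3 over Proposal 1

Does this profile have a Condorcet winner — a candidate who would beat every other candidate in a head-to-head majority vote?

Yes

Head-to-head results (37 voters total):
Proposal 1 vs Proposal 5: Proposal 5 wins 24–13.
Proposal 1 vs Proposal 4: Proposal 4 wins 24–13.
Proposal 1 vs Proposal 3: Proposal 3 wins 24–13.
Proposal 1 vs Proposal 9: Proposal 1 wins 25–12.
Proposal 1 vs Proposal 8: Proposal 8 wins 26–11.
Proposal 5 vs Proposal 4: Proposal 4 wins 26–11.
Proposal 5 vs Proposal 3: Proposal 3 wins 32–5.
Proposal 5 vs Proposal 9: Proposal 9 wins 25–12.
Proposal 5 vs Proposal 8: Proposal 8 wins 26–11.
Proposal 4 vs Proposal 3: Proposal 3 wins 31–6.
Proposal 4 vs Proposal 9: Proposal 9 wins 25–12.
Proposal 4 vs Proposal 8: Proposal 8 wins 20–17.
Proposal 3 vs Proposal 9: Proposal 3 wins 25–12.
Proposal 3 vs Proposal 8: Proposal 8 wins 26–11.
Proposal 9 vs Proposal 8: Proposal 8 wins 25–12.
Proposal 8 beats each rival — Proposal 1 (26–11), Proposal 5 (26–11), Proposal 4 (20–17), Proposal 3 (26–11), Proposal 9 (25–12) — so Proposal 8 is the Condorcet winner.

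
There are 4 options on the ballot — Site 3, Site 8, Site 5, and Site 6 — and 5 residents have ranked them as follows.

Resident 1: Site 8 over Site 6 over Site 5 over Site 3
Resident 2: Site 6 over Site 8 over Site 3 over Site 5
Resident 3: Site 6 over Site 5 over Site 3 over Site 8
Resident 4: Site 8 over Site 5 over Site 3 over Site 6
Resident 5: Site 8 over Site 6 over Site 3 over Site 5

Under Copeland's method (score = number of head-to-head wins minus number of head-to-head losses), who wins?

Site 8

Pairwise results:
  Site 3 vs Site 8: Site 8 wins 4–1.
  Site 3 vs Site 5: Site 5 wins 3–2.
  Site 3 vs Site 6: Site 6 wins 4–1.
  Site 8 vs Site 5: Site 8 wins 4–1.
  Site 8 vs Site 6: Site 8 wins 3–2.
  Site 5 vs Site 6: Site 6 wins 4–1.
Copeland scores (wins − losses):
  Site 3: 0 − 3 = -3
  Site 8: 3 − 0 = 3
  Site 5: 1 − 2 = -1
  Site 6: 2 − 1 = 1
Site 8 has the best Copeland score.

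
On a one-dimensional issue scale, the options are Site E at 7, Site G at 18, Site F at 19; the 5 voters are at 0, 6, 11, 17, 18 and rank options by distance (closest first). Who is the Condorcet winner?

With single-peaked preferences on a line, the Condorcet winner is the candidate closest to the median voter.
The median voter (position 11) is closest to Site E at 7.
Check: Site E vs Site G — voters closer to Site E: 3 of 5.

Site E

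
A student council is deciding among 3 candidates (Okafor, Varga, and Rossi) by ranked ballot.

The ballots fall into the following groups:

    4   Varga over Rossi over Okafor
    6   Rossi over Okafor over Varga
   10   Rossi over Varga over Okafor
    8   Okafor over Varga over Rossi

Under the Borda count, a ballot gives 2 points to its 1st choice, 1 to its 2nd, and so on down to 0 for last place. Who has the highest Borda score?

Rossi

Borda scores:
  Okafor: 4·0 + 6·1 + 10·0 + 8·2 = 22
  Varga: 4·2 + 6·0 + 10·1 + 8·1 = 26
  Rossi: 4·1 + 6·2 + 10·2 + 8·0 = 36
Rossi has the highest total.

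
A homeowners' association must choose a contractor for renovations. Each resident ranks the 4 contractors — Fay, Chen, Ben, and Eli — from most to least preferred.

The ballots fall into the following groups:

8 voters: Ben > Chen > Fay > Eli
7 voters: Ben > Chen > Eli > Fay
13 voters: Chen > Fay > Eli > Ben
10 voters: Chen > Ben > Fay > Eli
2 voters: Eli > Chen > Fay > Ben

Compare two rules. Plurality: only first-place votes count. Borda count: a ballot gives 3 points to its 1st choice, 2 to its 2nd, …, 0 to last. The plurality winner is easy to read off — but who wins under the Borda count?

Chen

Plurality first-place counts: Fay 0, Chen 23, Ben 15, Eli 2 → Chen.
Borda totals: Fay 46, Chen 103, Ben 65, Eli 26 → Chen.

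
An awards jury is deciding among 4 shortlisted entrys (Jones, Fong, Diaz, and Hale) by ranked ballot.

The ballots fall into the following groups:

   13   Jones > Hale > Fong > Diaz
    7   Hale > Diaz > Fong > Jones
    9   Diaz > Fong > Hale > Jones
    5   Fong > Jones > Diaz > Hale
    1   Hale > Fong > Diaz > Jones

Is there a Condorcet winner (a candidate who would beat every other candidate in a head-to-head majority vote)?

Head-to-head results (35 voters total):
Jones vs Fong: Fong wins 22–13.
Jones vs Diaz: Jones wins 18–17.
Jones vs Hale: Jones wins 18–17.
Fong vs Diaz: Fong wins 19–16.
Fong vs Hale: Hale wins 21–14.
Diaz vs Hale: Hale wins 21–14.
No candidate beats all others: Jones beats Hale beats Fong beats Jones, a majority cycle.

No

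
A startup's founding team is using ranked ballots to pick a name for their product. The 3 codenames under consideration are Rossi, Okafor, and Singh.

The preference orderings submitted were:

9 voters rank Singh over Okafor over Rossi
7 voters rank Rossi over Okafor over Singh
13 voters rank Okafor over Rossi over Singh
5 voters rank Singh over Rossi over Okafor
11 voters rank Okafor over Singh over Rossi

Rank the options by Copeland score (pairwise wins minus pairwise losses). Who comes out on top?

Okafor

Pairwise results:
  Rossi vs Okafor: Okafor wins 33–12.
  Rossi vs Singh: Singh wins 25–20.
  Okafor vs Singh: Okafor wins 31–14.
Copeland scores (wins − losses):
  Rossi: 0 − 2 = -2
  Okafor: 2 − 0 = 2
  Singh: 1 − 1 = 0
Okafor has the best Copeland score.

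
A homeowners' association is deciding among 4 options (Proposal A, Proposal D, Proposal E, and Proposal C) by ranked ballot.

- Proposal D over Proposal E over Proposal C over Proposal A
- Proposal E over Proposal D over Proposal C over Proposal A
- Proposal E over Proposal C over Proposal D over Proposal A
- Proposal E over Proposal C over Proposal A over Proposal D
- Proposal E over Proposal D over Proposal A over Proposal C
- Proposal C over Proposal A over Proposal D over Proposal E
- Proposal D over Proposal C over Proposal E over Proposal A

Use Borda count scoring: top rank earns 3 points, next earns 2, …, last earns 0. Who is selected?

Borda scores:
  Proposal A: 0 + 0 + 0 + 1 + 1 + 2 + 0 = 4
  Proposal D: 3 + 2 + 1 + 0 + 2 + 1 + 3 = 12
  Proposal E: 2 + 3 + 3 + 3 + 3 + 0 + 1 = 15
  Proposal C: 1 + 1 + 2 + 2 + 0 + 3 + 2 = 11
Proposal E has the highest total.

Proposal E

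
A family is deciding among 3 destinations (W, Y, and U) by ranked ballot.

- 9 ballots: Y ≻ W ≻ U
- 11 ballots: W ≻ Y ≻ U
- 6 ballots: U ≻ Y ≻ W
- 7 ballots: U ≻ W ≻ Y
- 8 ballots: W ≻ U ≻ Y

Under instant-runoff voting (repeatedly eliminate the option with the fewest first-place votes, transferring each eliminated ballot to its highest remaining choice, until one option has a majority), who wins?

Round 1: W 19, U 13, Y 9. Y has the fewest and is eliminated.
Round 2: W 28, U 13. W has a majority.

W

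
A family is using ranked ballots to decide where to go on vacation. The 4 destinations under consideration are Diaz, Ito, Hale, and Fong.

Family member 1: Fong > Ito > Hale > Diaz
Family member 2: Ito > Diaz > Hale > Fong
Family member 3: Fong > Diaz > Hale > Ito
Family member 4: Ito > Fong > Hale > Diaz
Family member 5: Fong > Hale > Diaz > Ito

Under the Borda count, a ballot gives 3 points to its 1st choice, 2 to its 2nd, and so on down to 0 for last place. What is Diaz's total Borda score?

5

Borda scores:
  Diaz: 0 + 2 + 2 + 0 + 1 = 5
  Ito: 2 + 3 + 0 + 3 + 0 = 8
  Hale: 1 + 1 + 1 + 1 + 2 = 6
  Fong: 3 + 0 + 3 + 2 + 3 = 11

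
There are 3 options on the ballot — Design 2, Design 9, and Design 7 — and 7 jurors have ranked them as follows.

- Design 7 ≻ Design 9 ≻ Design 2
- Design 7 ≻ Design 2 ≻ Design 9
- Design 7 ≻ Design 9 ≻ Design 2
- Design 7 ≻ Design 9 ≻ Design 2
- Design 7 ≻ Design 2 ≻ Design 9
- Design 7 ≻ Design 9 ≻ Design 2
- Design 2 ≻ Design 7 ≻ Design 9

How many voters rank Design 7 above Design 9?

7

Ballots ranking Design 7 above Design 9: 7.
Ballots ranking Design 9 above Design 7: 0.
So 7 of 7 voters prefer Design 7 to Design 9.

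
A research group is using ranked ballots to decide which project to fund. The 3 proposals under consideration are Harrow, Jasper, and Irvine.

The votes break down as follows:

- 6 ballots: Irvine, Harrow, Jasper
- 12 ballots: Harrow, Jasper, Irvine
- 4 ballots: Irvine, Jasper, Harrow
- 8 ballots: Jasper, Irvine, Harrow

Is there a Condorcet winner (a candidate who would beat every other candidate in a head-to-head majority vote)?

No

Head-to-head results (30 voters total):
Harrow vs Jasper: Harrow wins 18–12.
Harrow vs Irvine: Irvine wins 18–12.
Jasper vs Irvine: Jasper wins 20–10.
No candidate beats all others: Harrow beats Jasper beats Irvine beats Harrow, a majority cycle.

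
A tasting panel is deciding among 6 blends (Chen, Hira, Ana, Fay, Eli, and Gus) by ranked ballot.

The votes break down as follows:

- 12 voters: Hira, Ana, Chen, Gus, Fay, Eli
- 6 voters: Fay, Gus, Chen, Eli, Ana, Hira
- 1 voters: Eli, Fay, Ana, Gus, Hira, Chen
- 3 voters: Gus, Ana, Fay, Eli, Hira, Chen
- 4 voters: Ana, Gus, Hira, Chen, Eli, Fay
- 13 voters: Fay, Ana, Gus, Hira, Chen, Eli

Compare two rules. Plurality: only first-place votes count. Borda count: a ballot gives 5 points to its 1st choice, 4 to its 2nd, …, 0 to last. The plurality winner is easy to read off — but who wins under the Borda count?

Plurality first-place counts: Chen 0, Hira 12, Ana 4, Fay 19, Eli 1, Gus 3 → Fay.
Borda totals: Chen 75, Hira 102, Ana 141, Fay 120, Eli 27, Gus 120 → Ana.

Ana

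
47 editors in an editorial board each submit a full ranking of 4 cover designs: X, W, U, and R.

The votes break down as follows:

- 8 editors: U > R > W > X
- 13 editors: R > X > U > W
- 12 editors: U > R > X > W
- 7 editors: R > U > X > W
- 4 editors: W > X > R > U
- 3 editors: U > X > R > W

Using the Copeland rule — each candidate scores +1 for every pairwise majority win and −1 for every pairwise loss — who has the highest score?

Pairwise results:
  X vs W: X wins 35–12.
  X vs U: U wins 30–17.
  X vs R: R wins 40–7.
  W vs U: U wins 43–4.
  W vs R: R wins 43–4.
  U vs R: R wins 24–23.
Copeland scores (wins − losses):
  X: 1 − 2 = -1
  W: 0 − 3 = -3
  U: 2 − 1 = 1
  R: 3 − 0 = 3
R has the best Copeland score.

R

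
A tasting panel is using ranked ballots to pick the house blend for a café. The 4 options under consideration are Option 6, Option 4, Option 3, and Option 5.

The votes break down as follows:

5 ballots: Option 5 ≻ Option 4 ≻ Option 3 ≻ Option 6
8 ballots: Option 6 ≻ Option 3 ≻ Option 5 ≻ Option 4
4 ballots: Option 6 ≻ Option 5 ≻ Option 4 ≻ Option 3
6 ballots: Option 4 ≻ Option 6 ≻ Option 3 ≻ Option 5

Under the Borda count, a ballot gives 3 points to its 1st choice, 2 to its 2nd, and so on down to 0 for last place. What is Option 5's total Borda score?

Borda scores:
  Option 6: 5·0 + 8·3 + 4·3 + 6·2 = 48
  Option 4: 5·2 + 8·0 + 4·1 + 6·3 = 32
  Option 3: 5·1 + 8·2 + 4·0 + 6·1 = 27
  Option 5: 5·3 + 8·1 + 4·2 + 6·0 = 31

31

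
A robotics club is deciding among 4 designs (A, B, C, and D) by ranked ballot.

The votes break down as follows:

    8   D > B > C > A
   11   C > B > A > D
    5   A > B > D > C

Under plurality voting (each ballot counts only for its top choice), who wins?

First-place vote totals:
  A: 5
  B: 0
  C: 11
  D: 8
C has the most first-place votes.

C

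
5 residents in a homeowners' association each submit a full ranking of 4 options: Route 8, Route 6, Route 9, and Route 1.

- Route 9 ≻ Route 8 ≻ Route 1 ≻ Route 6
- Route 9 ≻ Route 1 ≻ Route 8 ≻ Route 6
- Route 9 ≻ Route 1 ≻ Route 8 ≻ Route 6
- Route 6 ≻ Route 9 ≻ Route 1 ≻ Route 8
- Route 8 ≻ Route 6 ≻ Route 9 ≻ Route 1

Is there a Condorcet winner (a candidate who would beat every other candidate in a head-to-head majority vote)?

Head-to-head results (5 voters total):
Route 8 vs Route 6: Route 8 wins 4–1.
Route 8 vs Route 9: Route 9 wins 4–1.
Route 8 vs Route 1: Route 1 wins 3–2.
Route 6 vs Route 9: Route 9 wins 3–2.
Route 6 vs Route 1: Route 1 wins 3–2.
Route 9 vs Route 1: Route 9 wins 5–0.
Route 9 beats each rival — Route 8 (4–1), Route 6 (3–2), Route 1 (5–0) — so Route 9 is the Condorcet winner.

Yes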